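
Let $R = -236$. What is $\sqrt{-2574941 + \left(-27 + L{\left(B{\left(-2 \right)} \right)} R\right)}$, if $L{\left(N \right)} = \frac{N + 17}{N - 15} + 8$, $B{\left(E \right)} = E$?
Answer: $\frac{2 i \sqrt{186162801}}{17} \approx 1605.2 i$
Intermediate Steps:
$L{\left(N \right)} = 8 + \frac{17 + N}{-15 + N}$ ($L{\left(N \right)} = \frac{17 + N}{-15 + N} + 8 = 8 + \frac{17 + N}{-15 + N}$)
$\sqrt{-2574941 + \left(-27 + L{\left(B{\left(-2 \right)} \right)} R\right)} = \sqrt{-2574941 + \left(-27 + \frac{-103 + 9 \left(-2\right)}{-15 - 2} \left(-236\right)\right)} = \sqrt{-2574941 + \left(-27 + \frac{-103 - 18}{-17} \left(-236\right)\right)} = \sqrt{-2574941 + \left(-27 + \left(- \frac{1}{17}\right) \left(-121\right) \left(-236\right)\right)} = \sqrt{-2574941 + \left(-27 + \frac{121}{17} \left(-236\right)\right)} = \sqrt{-2574941 - \frac{29015}{17}} = \sqrt{- \frac{43803012}{17}} = \frac{2 i \sqrt{186162801}}{17}$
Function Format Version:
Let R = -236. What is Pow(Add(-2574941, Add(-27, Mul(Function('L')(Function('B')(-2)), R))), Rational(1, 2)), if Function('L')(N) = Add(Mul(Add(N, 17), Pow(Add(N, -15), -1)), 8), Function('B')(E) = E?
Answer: Mul(Rational(2, 17), I, Pow(186162801, Rational(1, 2))) ≈ Mul(1605.2, I)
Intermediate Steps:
Function('L')(N) = Add(8, Mul(Pow(Add(-15, N), -1), Add(17, N))) (Function('L')(N) = Add(Mul(Add(17, N), Pow(Add(-15, N), -1)), 8) = Add(Mul(Pow(Add(-15, N), -1), Add(17, N)), 8) = Add(8, Mul(Pow(Add(-15, N), -1), Add(17, N))))
Pow(Add(-2574941, Add(-27, Mul(Function('L')(Function('B')(-2)), R))), Rational(1, 2)) = Pow(Add(-2574941, Add(-27, Mul(Mul(Pow(Add(-15, -2), -1), Add(-103, Mul(9, -2))), -236))), Rational(1, 2)) = Pow(Add(-2574941, Add(-27, Mul(Mul(Pow(-17, -1), Add(-103, -18)), -236))), Rational(1, 2)) = Pow(Add(-2574941, Add(-27, Mul(Mul(Rational(-1, 17), -121), -236))), Rational(1, 2)) = Pow(Add(-2574941, Add(-27, Mul(Rational(121, 17), -236))), Rational(1, 2)) = Pow(Add(-2574941, Add(-27, Rational(-28556, 17))), Rational(1, 2)) = Pow(Add(-2574941, Rational(-29015, 17)), Rational(1, 2)) = Pow(Rational(-43803012, 17), Rational(1, 2)) = Mul(Rational(2, 17), I, Pow(186162801, Rational(1, 2)))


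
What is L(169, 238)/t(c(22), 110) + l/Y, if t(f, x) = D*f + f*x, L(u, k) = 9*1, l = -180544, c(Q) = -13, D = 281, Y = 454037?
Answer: -921791485/2307870071 ≈ -0.39941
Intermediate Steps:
L(u, k) = 9
t(f, x) = 281*f + f*x
L(169, 238)/t(c(22), 110) + l/Y = 9/((-13*(281 + 110))) - 180544/454037 = 9/((-13*391)) - 180544*1/454037 = 9/(-5083) - 180544/454037 = 9*(-1/5083) - 180544/454037 = -9/5083 - 180544/454037 = -921791485/2307870071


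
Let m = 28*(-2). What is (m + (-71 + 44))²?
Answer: 6889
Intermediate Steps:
m = -56
(m + (-71 + 44))² = (-56 + (-71 + 44))² = (-56 - 27)² = (-83)² = 6889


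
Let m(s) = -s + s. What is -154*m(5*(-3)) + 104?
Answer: 104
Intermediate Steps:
m(s) = 0
-154*m(5*(-3)) + 104 = -154*0 + 104 = 0 + 104 = 104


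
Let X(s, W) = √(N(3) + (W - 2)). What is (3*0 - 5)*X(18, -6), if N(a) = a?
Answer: -5*I*√5 ≈ -11.18*I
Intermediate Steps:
X(s, W) = √(1 + W) (X(s, W) = √(3 + (W - 2)) = √(3 + (-2 + W)) = √(1 + W))
(3*0 - 5)*X(18, -6) = (3*0 - 5)*√(1 - 6) = (0 - 5)*√(-5) = -5*I*√5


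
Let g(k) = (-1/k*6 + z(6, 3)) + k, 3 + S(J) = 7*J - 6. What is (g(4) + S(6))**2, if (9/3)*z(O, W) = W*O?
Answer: 6889/4 ≈ 1722.3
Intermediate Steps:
z(O, W) = O*W/3 (z(O, W) = (W*O)/3 = (O*W)/3 = O*W/3)
S(J) = -9 + 7*J (S(J) = -3 + (7*J - 6) = -3 + (-6 + 7*J) = -9 + 7*J)
g(k) = 6 + k - 6/k (g(k) = (-1/k*6 + (1/3)*6*3) + k = (-6/k + 6) + k = (6 - 6/k) + k = 6 + k - 6/k)
(g(4) + S(6))**2 = ((6 + 4 - 6/4) + (-9 + 7*6))**2 = ((6 + 4 - 6*1/4) + (-9 + 42))**2 = ((6 + 4 - 3/2) + 33)**2 = (17/2 + 33)**2 = (83/2)**2 = 6889/4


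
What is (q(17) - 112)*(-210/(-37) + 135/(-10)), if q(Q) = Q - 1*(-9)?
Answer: 24897/37 ≈ 672.89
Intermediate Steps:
q(Q) = 9 + Q (q(Q) = Q + 9 = 9 + Q)
(q(17) - 112)*(-210/(-37) + 135/(-10)) = ((9 + 17) - 112)*(-210/(-37) + 135/(-10)) = (26 - 112)*(-210*(-1/37) + 135*(-⅒)) = -86*(210/37 - 27/2) = -86*(-579/74) = 24897/37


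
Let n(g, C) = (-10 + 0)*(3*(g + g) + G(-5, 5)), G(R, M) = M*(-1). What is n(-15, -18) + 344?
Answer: 1294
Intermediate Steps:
G(R, M) = -M
n(g, C) = 50 - 60*g (n(g, C) = (-10 + 0)*(3*(g + g) - 1*5) = -10*(3*(2*g) - 5) = -10*(6*g - 5) = -10*(-5 + 6*g) = 50 - 60*g)
n(-15, -18) + 344 = (50 - 60*(-15)) + 344 = (50 + 900) + 344 = 950 + 344 = 1294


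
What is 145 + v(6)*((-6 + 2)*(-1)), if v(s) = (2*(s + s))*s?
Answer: 721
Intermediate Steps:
v(s) = 4*s² (v(s) = (2*(2*s))*s = (4*s)*s = 4*s²)
145 + v(6)*((-6 + 2)*(-1)) = 145 + (4*6²)*((-6 + 2)*(-1)) = 145 + (4*36)*(-4*(-1)) = 145 + 144*4 = 145 + 576 = 721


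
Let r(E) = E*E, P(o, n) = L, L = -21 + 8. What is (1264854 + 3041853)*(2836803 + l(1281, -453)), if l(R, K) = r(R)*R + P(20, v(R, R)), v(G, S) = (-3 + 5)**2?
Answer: 9065221290122517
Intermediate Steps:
L = -13
v(G, S) = 4 (v(G, S) = 2**2 = 4)
P(o, n) = -13
r(E) = E**2
l(R, K) = -13 + R**3 (l(R, K) = R**2*R - 13 = R**3 - 13 = -13 + R**3)
(1264854 + 3041853)*(2836803 + l(1281, -453)) = (1264854 + 3041853)*(2836803 + (-13 + 1281**3)) = 4306707*(2836803 + (-13 + 2102071041)) = 4306707*(2836803 + 2102071028) = 4306707*2104907831 = 9065221290122517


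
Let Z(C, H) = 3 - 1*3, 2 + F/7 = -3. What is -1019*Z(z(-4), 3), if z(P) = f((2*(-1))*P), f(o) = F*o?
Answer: 0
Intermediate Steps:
F = -35 (F = -14 + 7*(-3) = -14 - 21 = -35)
f(o) = -35*o
z(P) = 70*P (z(P) = -35*2*(-1)*P = -(-70)*P = 70*P)
Z(C, H) = 0 (Z(C, H) = 3 - 3 = 0)
-1019*Z(z(-4), 3) = -1019*0 = 0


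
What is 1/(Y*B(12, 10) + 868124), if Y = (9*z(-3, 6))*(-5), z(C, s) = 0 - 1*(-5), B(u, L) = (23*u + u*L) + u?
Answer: 1/776324 ≈ 1.2881e-6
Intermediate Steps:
B(u, L) = 24*u + L*u (B(u, L) = (23*u + L*u) + u = 24*u + L*u)
z(C, s) = 5 (z(C, s) = 0 + 5 = 5)
Y = -225 (Y = (9*5)*(-5) = 45*(-5) = -225)
1/(Y*B(12, 10) + 868124) = 1/(-2700*(24 + 10) + 868124) = 1/(-2700*34 + 868124) = 1/(-225*408 + 868124) = 1/(-91800 + 868124) = 1/776324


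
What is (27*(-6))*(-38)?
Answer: 6156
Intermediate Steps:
(27*(-6))*(-38) = -162*(-38) = 6156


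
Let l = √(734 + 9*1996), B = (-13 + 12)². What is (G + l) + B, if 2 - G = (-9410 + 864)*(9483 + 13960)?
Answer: 200343881 + √18698 ≈ 2.0034e+8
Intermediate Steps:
G = 200343880 (G = 2 - (-9410 + 864)*(9483 + 13960) = 2 - (-8546)*23443 = 2 - 1*(-200343878) = 2 + 200343878 = 200343880)
B = 1 (B = (-1)² = 1)
l = √18698 (l = √(734 + 17964) = √18698 ≈ 136.74)
(G + l) + B = (200343880 + √18698) + 1 = 200343881 + √18698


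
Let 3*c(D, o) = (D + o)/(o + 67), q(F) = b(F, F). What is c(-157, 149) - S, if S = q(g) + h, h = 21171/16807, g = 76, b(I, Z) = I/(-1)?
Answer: 101732234/1361367 ≈ 74.728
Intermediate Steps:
b(I, Z) = -I (b(I, Z) = I*(-1) = -I)
q(F) = -F
h = 21171/16807 (h = 21171*(1/16807) = 21171/16807 ≈ 1.2597)
c(D, o) = (D + o)/(3*(67 + o)) (c(D, o) = ((D + o)/(o + 67))/3 = ((D + o)/(67 + o))/3 = (D + o)/(3*(67 + o)))
S = -1256161/16807 (S = -1*76 + 21171/16807 = -76 + 21171/16807 = -1256161/16807 ≈ -74.740)
c(-157, 149) - S = (-157 + 149)/(3*(67 + 149)) - 1*(-1256161/16807) = (⅓)*(-8)/216 + 1256161/16807 = (⅓)*(1/216)*(-8) + 1256161/16807 = -1/81 + 1256161/16807 = 101732234/1361367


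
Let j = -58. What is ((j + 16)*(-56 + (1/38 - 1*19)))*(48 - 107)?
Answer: -3529911/19 ≈ -1.8578e+5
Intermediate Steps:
((j + 16)*(-56 + (1/38 - 1*19)))*(48 - 107) = ((-58 + 16)*(-56 + (1/38 - 1*19)))*(48 - 107) = -42*(-56 + (1/38 - 19))*(-59) = -42*(-56 - 721/38)*(-59) = -42*(-2849/38)*(-59) = (59829/19)*(-59) = -3529911/19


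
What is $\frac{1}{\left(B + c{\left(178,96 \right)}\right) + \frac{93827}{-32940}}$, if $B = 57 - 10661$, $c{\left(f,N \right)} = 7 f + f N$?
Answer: $\frac{32940}{254532373} \approx 0.00012941$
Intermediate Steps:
$c{\left(f,N \right)} = 7 f + N f$
$B = -10604$ ($B = 57 - 10661 = -10604$)
$\frac{1}{\left(B + c{\left(178,96 \right)}\right) + \frac{93827}{-32940}} = \frac{1}{\left(-10604 + 178 \left(7 + 96\right)\right) + \frac{93827}{-32940}} = \frac{1}{\left(-10604 + 178 \cdot 103\right) + 93827 \left(- \frac{1}{32940}\right)} = \frac{1}{\left(-10604 + 18334\right) - \frac{93827}{32940}} = \frac{1}{7730 - \frac{93827}{32940}} = \frac{1}{\frac{254532373}{32940}} = \frac{32940}{254532373}$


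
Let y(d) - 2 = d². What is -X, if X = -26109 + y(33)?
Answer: 25018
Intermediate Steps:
y(d) = 2 + d²
X = -25018 (X = -26109 + (2 + 33²) = -26109 + (2 + 1089) = -26109 + 1091 = -25018)
-X = -1*(-25018) = 25018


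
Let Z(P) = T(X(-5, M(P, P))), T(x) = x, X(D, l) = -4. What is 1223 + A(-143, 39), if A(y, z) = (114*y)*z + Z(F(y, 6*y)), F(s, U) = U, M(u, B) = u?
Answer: -634559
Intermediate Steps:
Z(P) = -4
A(y, z) = -4 + 114*y*z (A(y, z) = (114*y)*z - 4 = 114*y*z - 4 = -4 + 114*y*z)
1223 + A(-143, 39) = 1223 + (-4 + 114*(-143)*39) = 1223 + (-4 - 635778) = 1223 - 635782 = -634559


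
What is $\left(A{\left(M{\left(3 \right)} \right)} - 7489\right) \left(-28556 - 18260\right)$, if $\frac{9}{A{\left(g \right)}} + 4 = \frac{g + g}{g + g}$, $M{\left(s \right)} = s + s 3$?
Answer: $350745472$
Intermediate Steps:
$M{\left(s \right)} = 4 s$ ($M{\left(s \right)} = s + 3 s = 4 s$)
$A{\left(g \right)} = -3$ ($A{\left(g \right)} = \frac{9}{-4 + \frac{g + g}{g + g}} = \frac{9}{-4 + \frac{2 g}{2 g}} = \frac{9}{-4 + 2 g \frac{1}{2 g}} = \frac{9}{-4 + 1} = \frac{9}{-3} = 9 \left(- \frac{1}{3}\right) = -3$)
$\left(A{\left(M{\left(3 \right)} \right)} - 7489\right) \left(-28556 - 18260\right) = \left(-3 - 7489\right) \left(-28556 - 18260\right) = \left(-7492\right) \left(-46816\right) = 350745472$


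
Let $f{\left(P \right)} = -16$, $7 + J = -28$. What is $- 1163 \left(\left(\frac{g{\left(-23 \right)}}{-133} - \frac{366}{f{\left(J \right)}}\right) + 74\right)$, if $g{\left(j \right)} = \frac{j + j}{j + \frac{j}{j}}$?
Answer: $- \frac{1318424483}{11704} \approx -1.1265 \cdot 10^{5}$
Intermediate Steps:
$J = -35$ ($J = -7 - 28 = -35$)
$g{\left(j \right)} = \frac{2 j}{1 + j}$ ($g{\left(j \right)} = \frac{2 j}{j + 1} = \frac{2 j}{1 + j}$)
$- 1163 \left(\left(\frac{g{\left(-23 \right)}}{-133} - \frac{366}{f{\left(J \right)}}\right) + 74\right) = - 1163 \left(\left(\frac{2 \left(-23\right) \frac{1}{1 - 23}}{-133} - \frac{366}{-16}\right) + 74\right) = - 1163 \left(\left(2 \left(-23\right) \frac{1}{-22} \left(- \frac{1}{133}\right) - - \frac{183}{8}\right) + 74\right) = - 1163 \left(\left(2 \left(-23\right) \left(- \frac{1}{22}\right) \left(- \frac{1}{133}\right) + \frac{183}{8}\right) + 74\right) = - 1163 \left(\left(\frac{23}{11} \left(- \frac{1}{133}\right) + \frac{183}{8}\right) + 74\right) = - 1163 \left(\left(- \frac{23}{1463} + \frac{183}{8}\right) + 74\right) = - 1163 \left(\frac{267545}{11704} + 74\right) = \left(-1163\right) \frac{1133641}{11704} = - \frac{1318424483}{11704}$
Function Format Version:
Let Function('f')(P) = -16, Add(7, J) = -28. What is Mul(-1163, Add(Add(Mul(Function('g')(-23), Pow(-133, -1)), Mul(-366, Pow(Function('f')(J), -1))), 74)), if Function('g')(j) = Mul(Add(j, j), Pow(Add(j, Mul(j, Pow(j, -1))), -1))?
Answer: Rational(-1318424483, 11704) ≈ -1.1265e+5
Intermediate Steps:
J = -35 (J = Add(-7, -28) = -35)
Function('g')(j) = Mul(2, j, Pow(Add(1, j), -1)) (Function('g')(j) = Mul(Mul(2, j), Pow(Add(j, 1), -1)) = Mul(Mul(2, j), Pow(Add(1, j), -1)) = Mul(2, j, Pow(Add(1, j), -1)))
Mul(-1163, Add(Add(Mul(Function('g')(-23), Pow(-133, -1)), Mul(-366, Pow(Function('f')(J), -1))), 74)) = Mul(-1163, Add(Add(Mul(Mul(2, -23, Pow(Add(1, -23), -1)), Pow(-133, -1)), Mul(-366, Pow(-16, -1))), 74)) = Mul(-1163, Add(Add(Mul(Mul(2, -23, Pow(-22, -1)), Rational(-1, 133)), Mul(-366, Rational(-1, 16))), 74)) = Mul(-1163, Add(Add(Mul(Mul(2, -23, Rational(-1, 22)), Rational(-1, 133)), Rational(183, 8)), 74)) = Mul(-1163, Add(Add(Mul(Rational(23, 11), Rational(-1, 133)), Rational(183, 8)), 74)) = Mul(-1163, Add(Add(Rational(-23, 1463), Rational(183, 8)), 74)) = Mul(-1163, Add(Rational(267545, 11704), 74)) = Mul(-1163, Rational(1133641, 11704)) = Rational(-1318424483, 11704)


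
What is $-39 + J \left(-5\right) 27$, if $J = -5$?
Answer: $636$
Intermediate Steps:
$-39 + J \left(-5\right) 27 = -39 + \left(-5\right) \left(-5\right) 27 = -39 + 25 \cdot 27 = -39 + 675 = 636$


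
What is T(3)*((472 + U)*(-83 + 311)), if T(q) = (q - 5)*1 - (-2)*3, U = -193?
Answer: 254448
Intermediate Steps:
T(q) = 1 + q (T(q) = (-5 + q)*1 - 1*(-6) = (-5 + q) + 6 = 1 + q)
T(3)*((472 + U)*(-83 + 311)) = (1 + 3)*((472 - 193)*(-83 + 311)) = 4*(279*228) = 4*63612 = 254448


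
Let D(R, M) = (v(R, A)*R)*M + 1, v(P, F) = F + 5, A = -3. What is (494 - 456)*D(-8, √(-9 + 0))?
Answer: 38 - 1824*I ≈ 38.0 - 1824.0*I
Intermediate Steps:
v(P, F) = 5 + F
D(R, M) = 1 + 2*M*R (D(R, M) = ((5 - 3)*R)*M + 1 = (2*R)*M + 1 = 2*M*R + 1 = 1 + 2*M*R)
(494 - 456)*D(-8, √(-9 + 0)) = (494 - 456)*(1 + 2*√(-9 + 0)*(-8)) = 38*(1 + 2*√(-9)*(-8)) = 38*(1 + 2*(3*I)*(-8)) = 38*(1 - 48*I) = 38 - 1824*I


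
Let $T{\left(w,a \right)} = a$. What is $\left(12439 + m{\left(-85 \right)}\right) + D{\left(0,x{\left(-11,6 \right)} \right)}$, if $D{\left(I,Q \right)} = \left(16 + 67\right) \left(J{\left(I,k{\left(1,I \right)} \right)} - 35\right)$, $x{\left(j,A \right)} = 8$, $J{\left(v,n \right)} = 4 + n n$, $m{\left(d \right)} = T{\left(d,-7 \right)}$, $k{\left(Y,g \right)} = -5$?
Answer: $11934$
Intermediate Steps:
$m{\left(d \right)} = -7$
$J{\left(v,n \right)} = 4 + n^{2}$
$D{\left(I,Q \right)} = -498$ ($D{\left(I,Q \right)} = \left(16 + 67\right) \left(\left(4 + \left(-5\right)^{2}\right) - 35\right) = 83 \left(\left(4 + 25\right) - 35\right) = 83 \left(29 - 35\right) = 83 \left(-6\right) = -498$)
$\left(12439 + m{\left(-85 \right)}\right) + D{\left(0,x{\left(-11,6 \right)} \right)} = \left(12439 - 7\right) - 498 = 12432 - 498 = 11934$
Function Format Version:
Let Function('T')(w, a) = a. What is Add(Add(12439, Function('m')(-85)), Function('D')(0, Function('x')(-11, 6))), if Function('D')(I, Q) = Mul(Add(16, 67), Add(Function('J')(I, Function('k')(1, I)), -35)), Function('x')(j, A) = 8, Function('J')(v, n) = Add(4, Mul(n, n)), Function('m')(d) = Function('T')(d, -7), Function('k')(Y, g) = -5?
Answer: 11934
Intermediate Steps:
Function('m')(d) = -7
Function('J')(v, n) = Add(4, Pow(n, 2))
Function('D')(I, Q) = -498 (Function('D')(I, Q) = Mul(Add(16, 67), Add(Add(4, Pow(-5, 2)), -35)) = Mul(83, Add(Add(4, 25), -35)) = Mul(83, Add(29, -35)) = Mul(83, -6) = -498)
Add(Add(12439, Function('m')(-85)), Function('D')(0, Function('x')(-11, 6))) = Add(Add(12439, -7), -498) = Add(12432, -498) = 11934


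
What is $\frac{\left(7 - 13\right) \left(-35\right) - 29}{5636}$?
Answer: $\frac{181}{5636} \approx 0.032115$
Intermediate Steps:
$\frac{\left(7 - 13\right) \left(-35\right) - 29}{5636} = \left(\left(7 - 13\right) \left(-35\right) - 29\right) \frac{1}{5636} = \left(\left(-6\right) \left(-35\right) - 29\right) \frac{1}{5636} = \left(210 - 29\right) \frac{1}{5636} = 181 \cdot \frac{1}{5636} = \frac{181}{5636}$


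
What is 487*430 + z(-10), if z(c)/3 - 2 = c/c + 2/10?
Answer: 1047098/5 ≈ 2.0942e+5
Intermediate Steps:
z(c) = 48/5 (z(c) = 6 + 3*(c/c + 2/10) = 6 + 3*(1 + 2*(⅒)) = 6 + 3*(1 + ⅕) = 6 + 3*(6/5) = 6 + 18/5 = 48/5)
487*430 + z(-10) = 487*430 + 48/5 = 209410 + 48/5 = 1047098/5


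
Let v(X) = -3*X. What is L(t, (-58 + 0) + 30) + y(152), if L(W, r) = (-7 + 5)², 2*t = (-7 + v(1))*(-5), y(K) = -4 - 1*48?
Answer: -48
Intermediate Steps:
y(K) = -52 (y(K) = -4 - 48 = -52)
t = 25 (t = ((-7 - 3*1)*(-5))/2 = ((-7 - 3)*(-5))/2 = (-10*(-5))/2 = (½)*50 = 25)
L(W, r) = 4 (L(W, r) = (-2)² = 4)
L(t, (-58 + 0) + 30) + y(152) = 4 - 52 = -48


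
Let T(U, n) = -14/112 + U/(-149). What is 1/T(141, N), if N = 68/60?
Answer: -1192/1277 ≈ -0.93344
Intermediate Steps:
N = 17/15 (N = 68*(1/60) = 17/15 ≈ 1.1333)
T(U, n) = -1/8 - U/149 (T(U, n) = -14*1/112 + U*(-1/149) = -1/8 - U/149)
1/T(141, N) = 1/(-1/8 - 1/149*141) = 1/(-1/8 - 141/149) = 1/(-1277/1192) = -1192/1277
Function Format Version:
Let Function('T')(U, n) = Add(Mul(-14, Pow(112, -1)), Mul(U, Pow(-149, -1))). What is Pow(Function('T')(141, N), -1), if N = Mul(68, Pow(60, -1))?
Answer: Rational(-1192, 1277) ≈ -0.93344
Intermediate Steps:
N = Rational(17, 15) (N = Mul(68, Rational(1, 60)) = Rational(17, 15) ≈ 1.1333)
Function('T')(U, n) = Add(Rational(-1, 8), Mul(Rational(-1, 149), U)) (Function('T')(U, n) = Add(Mul(-14, Rational(1, 112)), Mul(U, Rational(-1, 149))) = Add(Rational(-1, 8), Mul(Rational(-1, 149), U)))
Pow(Function('T')(141, N), -1) = Pow(Add(Rational(-1, 8), Mul(Rational(-1, 149), 141)), -1) = Pow(Add(Rational(-1, 8), Rational(-141, 149)), -1) = Pow(Rational(-1277, 1192), -1) = Rational(-1192, 1277)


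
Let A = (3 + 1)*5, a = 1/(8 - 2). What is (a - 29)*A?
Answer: -1730/3 ≈ -576.67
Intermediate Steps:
a = ⅙ (a = 1/6 = ⅙ ≈ 0.16667)
A = 20 (A = 4*5 = 20)
(a - 29)*A = (⅙ - 29)*20 = -173/6*20 = -1730/3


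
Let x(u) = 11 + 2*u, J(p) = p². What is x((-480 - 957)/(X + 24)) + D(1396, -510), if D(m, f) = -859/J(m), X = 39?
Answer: -1416807271/40925136 ≈ -34.620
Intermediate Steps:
D(m, f) = -859/m²
x((-480 - 957)/(X + 24)) + D(1396, -510) = (11 + 2*((-480 - 957)/(39 + 24))) - 859/1396² = (11 + 2*(-1437/63)) - 859*1/1948816 = (11 + 2*(-1437*1/63)) - 859/1948816 = (11 + 2*(-479/21)) - 859/1948816 = (11 - 958/21) - 859/1948816 = -727/21 - 859/1948816 = -1416807271/40925136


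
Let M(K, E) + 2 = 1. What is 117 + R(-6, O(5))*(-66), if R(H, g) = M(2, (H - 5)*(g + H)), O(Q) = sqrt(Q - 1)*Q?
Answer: 183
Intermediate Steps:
O(Q) = Q*sqrt(-1 + Q) (O(Q) = sqrt(-1 + Q)*Q = Q*sqrt(-1 + Q))
M(K, E) = -1 (M(K, E) = -2 + 1 = -1)
R(H, g) = -1
117 + R(-6, O(5))*(-66) = 117 - 1*(-66) = 117 + 66 = 183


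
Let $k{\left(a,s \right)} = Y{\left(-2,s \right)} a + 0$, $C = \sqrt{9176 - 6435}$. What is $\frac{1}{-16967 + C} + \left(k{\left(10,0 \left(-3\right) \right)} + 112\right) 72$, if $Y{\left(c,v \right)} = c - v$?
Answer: $\frac{1906892912185}{287876348} - \frac{\sqrt{2741}}{287876348} \approx 6624.0$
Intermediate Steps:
$C = \sqrt{2741} \approx 52.355$
$k{\left(a,s \right)} = a \left(-2 - s\right)$ ($k{\left(a,s \right)} = \left(-2 - s\right) a + 0 = a \left(-2 - s\right) + 0 = a \left(-2 - s\right)$)
$\frac{1}{-16967 + C} + \left(k{\left(10,0 \left(-3\right) \right)} + 112\right) 72 = \frac{1}{-16967 + \sqrt{2741}} + \left(\left(-1\right) 10 \left(2 + 0 \left(-3\right)\right) + 112\right) 72 = \frac{1}{-16967 + \sqrt{2741}} + \left(\left(-1\right) 10 \left(2 + 0\right) + 112\right) 72 = \frac{1}{-16967 + \sqrt{2741}} + \left(\left(-1\right) 10 \cdot 2 + 112\right) 72 = \frac{1}{-16967 + \sqrt{2741}} + \left(-20 + 112\right) 72 = \frac{1}{-16967 + \sqrt{2741}} + 92 \cdot 72 = \frac{1}{-16967 + \sqrt{2741}} + 6624 = 6624 + \frac{1}{-16967 + \sqrt{2741}}$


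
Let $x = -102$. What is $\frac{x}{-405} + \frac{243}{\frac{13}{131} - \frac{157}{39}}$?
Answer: $- \frac{33383741}{541620} \approx -61.637$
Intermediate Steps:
$\frac{x}{-405} + \frac{243}{\frac{13}{131} - \frac{157}{39}} = - \frac{102}{-405} + \frac{243}{\frac{13}{131} - \frac{157}{39}} = \left(-102\right) \left(- \frac{1}{405}\right) + \frac{243}{13 \cdot \frac{1}{131} - \frac{157}{39}} = \frac{34}{135} + \frac{243}{\frac{13}{131} - \frac{157}{39}} = \frac{34}{135} + \frac{243}{- \frac{20060}{5109}} = \frac{34}{135} + 243 \left(- \frac{5109}{20060}\right) = \frac{34}{135} - \frac{1241487}{20060} = - \frac{33383741}{541620}$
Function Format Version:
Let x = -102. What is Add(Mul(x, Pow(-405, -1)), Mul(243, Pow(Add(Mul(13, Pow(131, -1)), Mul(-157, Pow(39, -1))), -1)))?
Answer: Rational(-33383741, 541620) ≈ -61.637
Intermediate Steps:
Add(Mul(x, Pow(-405, -1)), Mul(243, Pow(Add(Mul(13, Pow(131, -1)), Mul(-157, Pow(39, -1))), -1))) = Add(Mul(-102, Pow(-405, -1)), Mul(243, Pow(Add(Mul(13, Pow(131, -1)), Mul(-157, Pow(39, -1))), -1))) = Add(Mul(-102, Rational(-1, 405)), Mul(243, Pow(Add(Mul(13, Rational(1, 131)), Mul(-157, Rational(1, 39))), -1))) = Add(Rational(34, 135), Mul(243, Pow(Add(Rational(13, 131), Rational(-157, 39)), -1))) = Add(Rational(34, 135), Mul(243, Pow(Rational(-20060, 5109), -1))) = Add(Rational(34, 135), Mul(243, Rational(-5109, 20060))) = Add(Rational(34, 135), Rational(-1241487, 20060)) = Rational(-33383741, 541620)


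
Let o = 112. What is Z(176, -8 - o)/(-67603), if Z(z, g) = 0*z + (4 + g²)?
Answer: -14404/67603 ≈ -0.21307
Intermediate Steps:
Z(z, g) = 4 + g² (Z(z, g) = 0 + (4 + g²) = 4 + g²)
Z(176, -8 - o)/(-67603) = (4 + (-8 - 1*112)²)/(-67603) = (4 + (-8 - 112)²)*(-1/67603) = (4 + (-120)²)*(-1/67603) = (4 + 14400)*(-1/67603) = 14404*(-1/67603) = -14404/67603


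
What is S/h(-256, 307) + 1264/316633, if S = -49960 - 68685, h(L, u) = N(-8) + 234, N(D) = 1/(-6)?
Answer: -3695078038/7282559 ≈ -507.39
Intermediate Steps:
N(D) = -1/6
h(L, u) = 1403/6 (h(L, u) = -1/6 + 234 = 1403/6)
S = -118645
S/h(-256, 307) + 1264/316633 = -118645/1403/6 + 1264/316633 = -118645*6/1403 + 1264*(1/316633) = -11670/23 + 1264/316633 = -3695078038/7282559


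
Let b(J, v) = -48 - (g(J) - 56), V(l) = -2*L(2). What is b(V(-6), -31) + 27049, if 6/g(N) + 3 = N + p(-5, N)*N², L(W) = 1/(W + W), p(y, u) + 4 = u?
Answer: 1001157/37 ≈ 27058.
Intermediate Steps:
p(y, u) = -4 + u
L(W) = 1/(2*W)
V(l) = -½ (V(l) = -1/2 = -2*¼ = -½)
g(N) = 6/(-3 + N + N²*(-4 + N)) (g(N) = 6/(-3 + (N + (-4 + N)*N²)) = 6/(-3 + (N + N²*(-4 + N))) = 6/(-3 + N + N²*(-4 + N)))
b(J, v) = 8 - 6/(-3 + J + J²*(-4 + J)) (b(J, v) = -48 - (6/(-3 + J + J²*(-4 + J)) - 56) = -48 - (-56 + 6/(-3 + J + J²*(-4 + J))) = -48 + (56 - 6/(-3 + J + J²*(-4 + J))) = 8 - 6/(-3 + J + J²*(-4 + J)))
b(V(-6), -31) + 27049 = (8 - 6/(-3 - ½ + (-½)²*(-4 - ½))) + 27049 = (8 - 6/(-3 - ½ + (¼)*(-9/2))) + 27049 = (8 - 6/(-3 - ½ - 9/8)) + 27049 = (8 - 6/(-37/8)) + 27049 = (8 - 6*(-8/37)) + 27049 = (8 + 48/37) + 27049 = 344/37 + 27049 = 1001157/37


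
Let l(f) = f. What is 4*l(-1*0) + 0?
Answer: 0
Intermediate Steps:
4*l(-1*0) + 0 = 4*(-1*0) + 0 = 4*0 + 0 = 0 + 0 = 0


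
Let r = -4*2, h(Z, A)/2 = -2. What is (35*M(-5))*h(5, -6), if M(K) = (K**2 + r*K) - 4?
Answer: -8540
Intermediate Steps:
h(Z, A) = -4 (h(Z, A) = 2*(-2) = -4)
r = -8
M(K) = -4 + K**2 - 8*K (M(K) = (K**2 - 8*K) - 4 = -4 + K**2 - 8*K)
(35*M(-5))*h(5, -6) = (35*(-4 + (-5)**2 - 8*(-5)))*(-4) = (35*(-4 + 25 + 40))*(-4) = (35*61)*(-4) = 2135*(-4) = -8540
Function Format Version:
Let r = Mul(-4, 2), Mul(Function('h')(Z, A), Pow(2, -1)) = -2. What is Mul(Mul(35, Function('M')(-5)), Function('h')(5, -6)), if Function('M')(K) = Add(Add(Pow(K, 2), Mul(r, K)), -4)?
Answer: -8540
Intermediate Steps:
Function('h')(Z, A) = -4 (Function('h')(Z, A) = Mul(2, -2) = -4)
r = -8
Function('M')(K) = Add(-4, Pow(K, 2), Mul(-8, K)) (Function('M')(K) = Add(Add(Pow(K, 2), Mul(-8, K)), -4) = Add(-4, Pow(K, 2), Mul(-8, K)))
Mul(Mul(35, Function('M')(-5)), Function('h')(5, -6)) = Mul(Mul(35, Add(-4, Pow(-5, 2), Mul(-8, -5))), -4) = Mul(Mul(35, Add(-4, 25, 40)), -4) = Mul(Mul(35, 61), -4) = Mul(2135, -4) = -8540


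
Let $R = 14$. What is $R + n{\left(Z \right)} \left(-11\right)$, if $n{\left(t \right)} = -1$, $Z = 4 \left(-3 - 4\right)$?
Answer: $25$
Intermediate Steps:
$Z = -28$ ($Z = 4 \left(-7\right) = -28$)
$R + n{\left(Z \right)} \left(-11\right) = 14 - -11 = 14 + 11 = 25$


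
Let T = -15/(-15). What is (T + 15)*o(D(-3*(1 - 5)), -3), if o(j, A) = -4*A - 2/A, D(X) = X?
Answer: 608/3 ≈ 202.67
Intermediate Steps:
T = 1 (T = -15*(-1/15) = 1)
(T + 15)*o(D(-3*(1 - 5)), -3) = (1 + 15)*(-4*(-3) - 2/(-3)) = 16*(12 - 2*(-1/3)) = 16*(12 + 2/3) = 16*(38/3) = 608/3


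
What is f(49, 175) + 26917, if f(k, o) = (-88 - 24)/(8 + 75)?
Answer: 2233999/83 ≈ 26916.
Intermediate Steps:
f(k, o) = -112/83
f(49, 175) + 26917 = -112/83 + 26917 = 2233999/83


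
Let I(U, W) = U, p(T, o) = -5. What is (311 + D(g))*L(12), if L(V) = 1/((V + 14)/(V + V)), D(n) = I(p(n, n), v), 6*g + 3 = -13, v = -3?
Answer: 3672/13 ≈ 282.46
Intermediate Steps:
g = -8/3 (g = -½ + (⅙)*(-13) = -½ - 13/6 = -8/3 ≈ -2.6667)
D(n) = -5
L(V) = 2*V/(14 + V) (L(V) = 1/((14 + V)/((2*V))) = 1/((14 + V)*(1/(2*V))) = 1/((14 + V)/(2*V)) = 2*V/(14 + V))
(311 + D(g))*L(12) = (311 - 5)*(2*12/(14 + 12)) = 306*(2*12/26) = 306*(2*12*(1/26)) = 306*(12/13) = 3672/13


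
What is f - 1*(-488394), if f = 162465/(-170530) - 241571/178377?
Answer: 2971241222460641/6083725962 ≈ 4.8839e+5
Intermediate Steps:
f = -14035024387/6083725962 (f = 162465*(-1/170530) - 241571*1/178377 = -32493/34106 - 241571/178377 = -14035024387/6083725962 ≈ -2.3070)
f - 1*(-488394) = -14035024387/6083725962 - 1*(-488394) = -14035024387/6083725962 + 488394 = 2971241222460641/6083725962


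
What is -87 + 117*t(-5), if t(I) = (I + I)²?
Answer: 11613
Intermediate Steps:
t(I) = 4*I² (t(I) = (2*I)² = 4*I²)
-87 + 117*t(-5) = -87 + 117*(4*(-5)²) = -87 + 117*(4*25) = -87 + 117*100 = -87 + 11700 = 11613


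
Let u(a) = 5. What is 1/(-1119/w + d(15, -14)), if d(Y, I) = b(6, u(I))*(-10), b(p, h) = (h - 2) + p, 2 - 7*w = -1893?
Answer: -1895/178383 ≈ -0.010623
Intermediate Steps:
w = 1895/7 (w = 2/7 - 1/7*(-1893) = 2/7 + 1893/7 = 1895/7 ≈ 270.71)
b(p, h) = -2 + h + p (b(p, h) = (-2 + h) + p = -2 + h + p)
d(Y, I) = -90 (d(Y, I) = (-2 + 5 + 6)*(-10) = 9*(-10) = -90)
1/(-1119/w + d(15, -14)) = 1/(-1119/1895/7 - 90) = 1/(-1119*7/1895 - 90) = 1/(-7833/1895 - 90) = 1/(-178383/1895) = -1895/178383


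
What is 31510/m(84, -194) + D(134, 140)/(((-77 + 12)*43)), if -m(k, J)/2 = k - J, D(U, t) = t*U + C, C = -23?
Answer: -49244111/777010 ≈ -63.376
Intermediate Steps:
D(U, t) = -23 + U*t (D(U, t) = t*U - 23 = U*t - 23 = -23 + U*t)
m(k, J) = -2*k + 2*J (m(k, J) = -2*(k - J) = -2*k + 2*J)
31510/m(84, -194) + D(134, 140)/(((-77 + 12)*43)) = 31510/(-2*84 + 2*(-194)) + (-23 + 134*140)/(((-77 + 12)*43)) = 31510/(-168 - 388) + (-23 + 18760)/((-65*43)) = 31510/(-556) + 18737/(-2795) = 31510*(-1/556) + 18737*(-1/2795) = -15755/278 - 18737/2795 = -49244111/777010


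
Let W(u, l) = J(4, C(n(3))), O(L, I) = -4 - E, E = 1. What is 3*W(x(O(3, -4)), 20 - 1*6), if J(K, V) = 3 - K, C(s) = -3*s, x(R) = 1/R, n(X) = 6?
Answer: -3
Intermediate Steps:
O(L, I) = -5 (O(L, I) = -4 - 1*1 = -4 - 1 = -5)
W(u, l) = -1 (W(u, l) = 3 - 1*4 = 3 - 4 = -1)
3*W(x(O(3, -4)), 20 - 1*6) = 3*(-1) = -3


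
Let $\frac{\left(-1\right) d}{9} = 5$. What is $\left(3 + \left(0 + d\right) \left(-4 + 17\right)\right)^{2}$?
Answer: $338724$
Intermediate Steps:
$d = -45$ ($d = \left(-9\right) 5 = -45$)
$\left(3 + \left(0 + d\right) \left(-4 + 17\right)\right)^{2} = \left(3 + \left(0 - 45\right) \left(-4 + 17\right)\right)^{2} = \left(3 - 585\right)^{2} = \left(-582\right)^{2} = 338724$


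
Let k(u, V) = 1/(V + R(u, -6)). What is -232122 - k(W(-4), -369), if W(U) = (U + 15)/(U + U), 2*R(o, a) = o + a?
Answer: -1384143470/5963 ≈ -2.3212e+5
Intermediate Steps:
R(o, a) = a/2 + o/2 (R(o, a) = (o + a)/2 = (a + o)/2 = a/2 + o/2)
W(U) = (15 + U)/(2*U) (W(U) = (15 + U)/((2*U)) = (15 + U)*(1/(2*U)) = (15 + U)/(2*U))
k(u, V) = 1/(-3 + V + u/2) (k(u, V) = 1/(V + ((½)*(-6) + u/2)) = 1/(V + (-3 + u/2)) = 1/(-3 + V + u/2))
-232122 - k(W(-4), -369) = -232122 - 2/(-6 + (½)*(15 - 4)/(-4) + 2*(-369)) = -232122 - 2/(-6 + (½)*(-¼)*11 - 738) = -232122 - 2/(-6 - 11/8 - 738) = -232122 - 2/(-5963/8) = -232122 - 2*(-8)/5963 = -232122 - 1*(-16/5963) = -232122 + 16/5963 = -1384143470/5963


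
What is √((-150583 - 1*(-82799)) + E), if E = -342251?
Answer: I*√410035 ≈ 640.34*I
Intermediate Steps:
√((-150583 - 1*(-82799)) + E) = √((-150583 - 1*(-82799)) - 342251) = √((-150583 + 82799) - 342251) = √(-67784 - 342251) = √(-410035) = I*√410035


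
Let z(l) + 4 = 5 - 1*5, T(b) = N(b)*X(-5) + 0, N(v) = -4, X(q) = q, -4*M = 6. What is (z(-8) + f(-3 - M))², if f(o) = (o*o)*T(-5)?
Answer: 1681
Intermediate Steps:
M = -3/2 (M = -¼*6 = -3/2 ≈ -1.5000)
T(b) = 20 (T(b) = -4*(-5) + 0 = 20 + 0 = 20)
f(o) = 20*o² (f(o) = (o*o)*20 = o²*20 = 20*o²)
z(l) = -4 (z(l) = -4 + (5 - 1*5) = -4 + (5 - 5) = -4 + 0 = -4)
(z(-8) + f(-3 - M))² = (-4 + 20*(-3 - 1*(-3/2))²)² = (-4 + 20*(-3 + 3/2)²)² = (-4 + 20*(-3/2)²)² = (-4 + 20*(9/4))² = (-4 + 45)² = 41² = 1681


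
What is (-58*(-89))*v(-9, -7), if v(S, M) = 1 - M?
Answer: 41296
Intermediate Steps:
(-58*(-89))*v(-9, -7) = (-58*(-89))*(1 - 1*(-7)) = 5162*(1 + 7) = 5162*8 = 41296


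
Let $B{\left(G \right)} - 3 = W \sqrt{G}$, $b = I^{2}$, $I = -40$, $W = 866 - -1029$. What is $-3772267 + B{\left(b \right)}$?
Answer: $-3696464$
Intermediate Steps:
$W = 1895$ ($W = 866 + 1029 = 1895$)
$b = 1600$ ($b = \left(-40\right)^{2} = 1600$)
$B{\left(G \right)} = 3 + 1895 \sqrt{G}$
$-3772267 + B{\left(b \right)} = -3772267 + \left(3 + 1895 \sqrt{1600}\right) = -3772267 + \left(3 + 1895 \cdot 40\right) = -3772267 + \left(3 + 75800\right) = -3772267 + 75803 = -3696464$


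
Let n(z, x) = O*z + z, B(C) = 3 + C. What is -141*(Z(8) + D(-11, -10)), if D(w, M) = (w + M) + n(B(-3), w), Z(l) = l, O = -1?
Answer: 1833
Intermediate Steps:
n(z, x) = 0 (n(z, x) = -z + z = 0)
D(w, M) = M + w (D(w, M) = (w + M) + 0 = (M + w) + 0 = M + w)
-141*(Z(8) + D(-11, -10)) = -141*(8 + (-10 - 11)) = -141*(8 - 21) = -141*(-13) = 1833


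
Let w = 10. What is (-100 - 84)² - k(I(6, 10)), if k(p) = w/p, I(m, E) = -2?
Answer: 33861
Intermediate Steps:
k(p) = 10/p
(-100 - 84)² - k(I(6, 10)) = (-100 - 84)² - 10/(-2) = (-184)² - 10*(-1)/2 = 33856 - 1*(-5) = 33856 + 5 = 33861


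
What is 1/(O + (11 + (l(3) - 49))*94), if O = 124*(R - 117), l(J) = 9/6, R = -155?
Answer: -1/37159 ≈ -2.6911e-5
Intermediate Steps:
l(J) = 3/2 (l(J) = 9*(⅙) = 3/2)
O = -33728 (O = 124*(-155 - 117) = 124*(-272) = -33728)
1/(O + (11 + (l(3) - 49))*94) = 1/(-33728 + (11 + (3/2 - 49))*94) = 1/(-33728 + (11 - 95/2)*94) = 1/(-33728 - 73/2*94) = 1/(-33728 - 3431) = 1/(-37159) = -1/37159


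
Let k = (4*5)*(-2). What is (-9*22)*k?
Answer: 7920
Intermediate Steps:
k = -40 (k = 20*(-2) = -40)
(-9*22)*k = -9*22*(-40) = -198*(-40) = 7920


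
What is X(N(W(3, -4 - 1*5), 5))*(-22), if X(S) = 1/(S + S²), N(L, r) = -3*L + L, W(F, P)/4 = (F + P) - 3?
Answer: -11/2628 ≈ -0.0041857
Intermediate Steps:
W(F, P) = -12 + 4*F + 4*P (W(F, P) = 4*((F + P) - 3) = 4*(-3 + F + P) = -12 + 4*F + 4*P)
N(L, r) = -2*L
X(N(W(3, -4 - 1*5), 5))*(-22) = (1/(((-2*(-12 + 4*3 + 4*(-4 - 1*5))))*(1 - 2*(-12 + 4*3 + 4*(-4 - 1*5)))))*(-22) = (1/(((-2*(-12 + 12 + 4*(-4 - 5))))*(1 - 2*(-12 + 12 + 4*(-4 - 5)))))*(-22) = (1/(((-2*(-12 + 12 + 4*(-9))))*(1 - 2*(-12 + 12 + 4*(-9)))))*(-22) = (1/(((-2*(-12 + 12 - 36)))*(1 - 2*(-12 + 12 - 36))))*(-22) = (1/(((-2*(-36)))*(1 - 2*(-36))))*(-22) = (1/(72*(1 + 72)))*(-22) = ((1/72)/73)*(-22) = ((1/72)*(1/73))*(-22) = (1/5256)*(-22) = -11/2628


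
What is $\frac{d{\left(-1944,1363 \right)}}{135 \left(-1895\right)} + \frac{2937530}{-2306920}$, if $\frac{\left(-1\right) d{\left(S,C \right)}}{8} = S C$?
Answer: $- \frac{183896830571}{2185806700} \approx -84.132$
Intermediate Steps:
$d{\left(S,C \right)} = - 8 C S$ ($d{\left(S,C \right)} = - 8 S C = - 8 C S$)
$\frac{d{\left(-1944,1363 \right)}}{135 \left(-1895\right)} + \frac{2937530}{-2306920} = \frac{\left(-8\right) 1363 \left(-1944\right)}{135 \left(-1895\right)} + \frac{2937530}{-2306920} = \frac{21197376}{-255825} + 2937530 \left(- \frac{1}{2306920}\right) = 21197376 \left(- \frac{1}{255825}\right) - \frac{293753}{230692} = - \frac{785088}{9475} - \frac{293753}{230692} = - \frac{183896830571}{2185806700}$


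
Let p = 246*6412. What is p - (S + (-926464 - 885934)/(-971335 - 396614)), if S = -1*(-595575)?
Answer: 1343019052975/1367949 ≈ 9.8178e+5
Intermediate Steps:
p = 1577352
S = 595575
p - (S + (-926464 - 885934)/(-971335 - 396614)) = 1577352 - (595575 + (-926464 - 885934)/(-971335 - 396614)) = 1577352 - (595575 - 1812398/(-1367949)) = 1577352 - (595575 - 1812398*(-1/1367949)) = 1577352 - (595575 + 1812398/1367949) = 1577352 - 1*814718038073/1367949 = 1577352 - 814718038073/1367949 = 1343019052975/1367949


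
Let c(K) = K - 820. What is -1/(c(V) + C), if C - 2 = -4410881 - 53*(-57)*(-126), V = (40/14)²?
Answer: 49/234824505 ≈ 2.0867e-7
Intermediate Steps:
V = 400/49 (V = (40*(1/14))² = (20/7)² = 400/49 ≈ 8.1633)
C = -4791525 (C = 2 + (-4410881 - 53*(-57)*(-126)) = 2 + (-4410881 + 3021*(-126)) = 2 + (-4410881 - 380646) = 2 - 4791527 = -4791525)
c(K) = -820 + K
-1/(c(V) + C) = -1/((-820 + 400/49) - 4791525) = -1/(-39780/49 - 4791525) = -1/(-234824505/49) = -1*(-49/234824505) = 49/234824505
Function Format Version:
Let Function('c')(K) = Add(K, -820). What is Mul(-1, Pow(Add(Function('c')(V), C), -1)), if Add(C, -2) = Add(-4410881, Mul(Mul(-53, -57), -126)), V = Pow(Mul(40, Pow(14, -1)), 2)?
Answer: Rational(49, 234824505) ≈ 2.0867e-7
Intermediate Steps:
V = Rational(400, 49) (V = Pow(Mul(40, Rational(1, 14)), 2) = Pow(Rational(20, 7), 2) = Rational(400, 49) ≈ 8.1633)
C = -4791525 (C = Add(2, Add(-4410881, Mul(Mul(-53, -57), -126))) = Add(2, Add(-4410881, Mul(3021, -126))) = Add(2, Add(-4410881, -380646)) = Add(2, -4791527) = -4791525)
Function('c')(K) = Add(-820, K)
Mul(-1, Pow(Add(Function('c')(V), C), -1)) = Mul(-1, Pow(Add(Add(-820, Rational(400, 49)), -4791525), -1)) = Mul(-1, Pow(Add(Rational(-39780, 49), -4791525), -1)) = Mul(-1, Pow(Rational(-234824505, 49), -1)) = Mul(-1, Rational(-49, 234824505)) = Rational(49, 234824505)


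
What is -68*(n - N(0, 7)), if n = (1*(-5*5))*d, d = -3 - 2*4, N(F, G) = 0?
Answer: -18700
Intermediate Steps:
d = -11 (d = -3 - 8 = -11)
n = 275 (n = (1*(-5*5))*(-11) = (1*(-25))*(-11) = -25*(-11) = 275)
-68*(n - N(0, 7)) = -68*(275 - 1*0) = -68*(275 + 0) = -68*275 = -18700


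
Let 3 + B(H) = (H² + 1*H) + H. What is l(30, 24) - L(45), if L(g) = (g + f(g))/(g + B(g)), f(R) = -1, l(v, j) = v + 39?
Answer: 148789/2157 ≈ 68.980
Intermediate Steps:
l(v, j) = 39 + v
B(H) = -3 + H² + 2*H (B(H) = -3 + ((H² + 1*H) + H) = -3 + ((H² + H) + H) = -3 + ((H + H²) + H) = -3 + (H² + 2*H) = -3 + H² + 2*H)
L(g) = (-1 + g)/(-3 + g² + 3*g) (L(g) = (g - 1)/(g + (-3 + g² + 2*g)) = (-1 + g)/(-3 + g² + 3*g))
l(30, 24) - L(45) = (39 + 30) - (-1 + 45)/(-3 + 45² + 3*45) = 69 - 44/(-3 + 2025 + 135) = 69 - 44/2157 = 148789/2157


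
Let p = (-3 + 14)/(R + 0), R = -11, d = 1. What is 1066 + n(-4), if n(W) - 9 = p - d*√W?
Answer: 1074 - 2*I ≈ 1074.0 - 2.0*I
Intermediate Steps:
p = -1 (p = (-3 + 14)/(-11 + 0) = 11/(-11) = 11*(-1/11) = -1)
n(W) = 8 - √W (n(W) = 9 + (-1 - √W) = 8 - √W)
1066 + n(-4) = 1066 + (8 - √(-4)) = 1066 + (8 - 2*I) = 1074 - 2*I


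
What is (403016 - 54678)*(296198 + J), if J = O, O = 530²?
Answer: 201025163124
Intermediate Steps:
O = 280900
J = 280900
(403016 - 54678)*(296198 + J) = (403016 - 54678)*(296198 + 280900) = 348338*577098 = 201025163124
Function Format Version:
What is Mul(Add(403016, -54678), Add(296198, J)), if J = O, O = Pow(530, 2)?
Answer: 201025163124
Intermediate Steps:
O = 280900
J = 280900
Mul(Add(403016, -54678), Add(296198, J)) = Mul(Add(403016, -54678), Add(296198, 280900)) = Mul(348338, 577098) = 201025163124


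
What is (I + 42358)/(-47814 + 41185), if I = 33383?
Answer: -75741/6629 ≈ -11.426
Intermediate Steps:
(I + 42358)/(-47814 + 41185) = (33383 + 42358)/(-47814 + 41185) = 75741/(-6629) = 75741*(-1/6629) = -75741/6629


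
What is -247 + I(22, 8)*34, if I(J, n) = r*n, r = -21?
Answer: -5959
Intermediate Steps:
I(J, n) = -21*n
-247 + I(22, 8)*34 = -247 - 21*8*34 = -247 - 168*34 = -247 - 5712 = -5959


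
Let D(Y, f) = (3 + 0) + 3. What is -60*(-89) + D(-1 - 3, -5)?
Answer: 5346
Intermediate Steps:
D(Y, f) = 6 (D(Y, f) = 3 + 3 = 6)
-60*(-89) + D(-1 - 3, -5) = -60*(-89) + 6 = 5340 + 6 = 5346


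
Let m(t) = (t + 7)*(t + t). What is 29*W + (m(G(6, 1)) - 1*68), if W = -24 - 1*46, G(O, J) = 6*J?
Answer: -1942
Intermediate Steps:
m(t) = 2*t*(7 + t) (m(t) = (7 + t)*(2*t) = 2*t*(7 + t))
W = -70 (W = -24 - 46 = -70)
29*W + (m(G(6, 1)) - 1*68) = 29*(-70) + (2*(6*1)*(7 + 6*1) - 1*68) = -2030 + (2*6*(7 + 6) - 68) = -2030 + (2*6*13 - 68) = -2030 + (156 - 68) = -2030 + 88 = -1942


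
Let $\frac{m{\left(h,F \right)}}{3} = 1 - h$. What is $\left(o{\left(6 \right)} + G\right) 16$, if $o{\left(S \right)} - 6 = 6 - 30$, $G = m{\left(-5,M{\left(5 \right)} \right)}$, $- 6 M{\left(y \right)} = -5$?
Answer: $0$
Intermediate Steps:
$M{\left(y \right)} = \frac{5}{6}$ ($M{\left(y \right)} = \left(- \frac{1}{6}\right) \left(-5\right) = \frac{5}{6}$)
$m{\left(h,F \right)} = 3 - 3 h$ ($m{\left(h,F \right)} = 3 \left(1 - h\right) = 3 - 3 h$)
$G = 18$ ($G = 3 - -15 = 3 + 15 = 18$)
$o{\left(S \right)} = -18$ ($o{\left(S \right)} = 6 + \left(6 - 30\right) = 6 - 24 = -18$)
$\left(o{\left(6 \right)} + G\right) 16 = \left(-18 + 18\right) 16 = 0 \cdot 16 = 0$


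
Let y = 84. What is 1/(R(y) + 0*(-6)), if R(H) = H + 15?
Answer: 1/99 ≈ 0.010101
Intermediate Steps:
R(H) = 15 + H
1/(R(y) + 0*(-6)) = 1/((15 + 84) + 0*(-6)) = 1/(99 + 0) = 1/99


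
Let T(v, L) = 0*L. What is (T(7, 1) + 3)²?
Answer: 9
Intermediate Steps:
T(v, L) = 0
(T(7, 1) + 3)² = (0 + 3)² = 3² = 9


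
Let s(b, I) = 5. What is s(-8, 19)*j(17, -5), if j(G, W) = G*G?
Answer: 1445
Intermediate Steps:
j(G, W) = G**2
s(-8, 19)*j(17, -5) = 5*17**2 = 5*289 = 1445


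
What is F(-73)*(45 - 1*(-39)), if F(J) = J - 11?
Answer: -7056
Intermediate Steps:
F(J) = -11 + J
F(-73)*(45 - 1*(-39)) = (-11 - 73)*(45 - 1*(-39)) = -84*(45 + 39) = -84*84 = -7056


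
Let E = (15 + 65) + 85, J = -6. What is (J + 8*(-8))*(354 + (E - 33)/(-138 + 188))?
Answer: -124824/5 ≈ -24965.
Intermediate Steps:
E = 165 (E = 80 + 85 = 165)
(J + 8*(-8))*(354 + (E - 33)/(-138 + 188)) = (-6 + 8*(-8))*(354 + (165 - 33)/(-138 + 188)) = (-6 - 64)*(354 + 132/50) = -70*(354 + 132*(1/50)) = -70*(354 + 66/25) = -70*8916/25 = -124824/5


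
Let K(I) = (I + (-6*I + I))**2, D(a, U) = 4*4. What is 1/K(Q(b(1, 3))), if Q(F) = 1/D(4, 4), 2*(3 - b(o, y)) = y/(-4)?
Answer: 16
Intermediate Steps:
D(a, U) = 16
b(o, y) = 3 + y/8 (b(o, y) = 3 - y/(2*(-4)) = 3 - y*(-1)/(2*4) = 3 - (-1)*y/8 = 3 + y/8)
Q(F) = 1/16
K(I) = 16*I**2 (K(I) = (I - 5*I)**2 = (-4*I)**2 = 16*I**2)
1/K(Q(b(1, 3))) = 1/(16*(1/16)**2) = 1/(16*(1/256)) = 1/(1/16) = 16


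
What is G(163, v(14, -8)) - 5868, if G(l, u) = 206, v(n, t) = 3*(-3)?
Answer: -5662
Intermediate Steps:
v(n, t) = -9
G(163, v(14, -8)) - 5868 = 206 - 5868 = -5662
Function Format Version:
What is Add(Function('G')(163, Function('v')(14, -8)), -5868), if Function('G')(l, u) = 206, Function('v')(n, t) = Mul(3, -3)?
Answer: -5662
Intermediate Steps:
Function('v')(n, t) = -9
Add(Function('G')(163, Function('v')(14, -8)), -5868) = Add(206, -5868) = -5662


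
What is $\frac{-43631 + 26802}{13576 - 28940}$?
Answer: $\frac{16829}{15364} \approx 1.0954$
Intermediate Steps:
$\frac{-43631 + 26802}{13576 - 28940} = - \frac{16829}{-15364} = \left(-16829\right) \left(- \frac{1}{15364}\right) = \frac{16829}{15364}$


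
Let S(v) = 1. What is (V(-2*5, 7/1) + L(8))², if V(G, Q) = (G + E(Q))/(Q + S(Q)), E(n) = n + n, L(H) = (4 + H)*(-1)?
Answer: 529/4 ≈ 132.25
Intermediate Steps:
L(H) = -4 - H
E(n) = 2*n
V(G, Q) = (G + 2*Q)/(1 + Q) (V(G, Q) = (G + 2*Q)/(Q + 1) = (G + 2*Q)/(1 + Q))
(V(-2*5, 7/1) + L(8))² = ((-2*5 + 2*(7/1))/(1 + 7/1) + (-4 - 1*8))² = ((-10 + 2*(7*1))/(1 + 7*1) + (-4 - 8))² = ((-10 + 2*7)/(1 + 7) - 12)² = ((-10 + 14)/8 - 12)² = ((⅛)*4 - 12)² = (½ - 12)² = (-23/2)² = 529/4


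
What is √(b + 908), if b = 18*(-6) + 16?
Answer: 4*√51 ≈ 28.566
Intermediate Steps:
b = -92 (b = -108 + 16 = -92)
√(b + 908) = √(-92 + 908) = √816 = 4*√51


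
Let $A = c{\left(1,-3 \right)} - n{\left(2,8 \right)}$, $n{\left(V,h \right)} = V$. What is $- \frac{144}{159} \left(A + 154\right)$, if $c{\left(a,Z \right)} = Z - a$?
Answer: $- \frac{7104}{53} \approx -134.04$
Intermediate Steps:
$A = -6$ ($A = \left(-3 - 1\right) - 2 = -4 - 2 = -6$)
$- \frac{144}{159} \left(A + 154\right) = - \frac{144}{159} \left(-6 + 154\right) = \left(-144\right) \frac{1}{159} \cdot 148 = \left(- \frac{48}{53}\right) 148 = - \frac{7104}{53}$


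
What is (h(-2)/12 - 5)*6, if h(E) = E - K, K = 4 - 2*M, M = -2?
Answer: -35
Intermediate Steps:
K = 8 (K = 4 - 2*(-2) = 4 + 4 = 8)
h(E) = -8 + E (h(E) = E - 1*8 = E - 8 = -8 + E)
(h(-2)/12 - 5)*6 = ((-8 - 2)/12 - 5)*6 = (-10*1/12 - 5)*6 = (-5/6 - 5)*6 = -35/6*6 = -35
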